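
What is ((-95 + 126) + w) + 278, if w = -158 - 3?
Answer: 148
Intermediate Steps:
w = -161
((-95 + 126) + w) + 278 = ((-95 + 126) - 161) + 278 = (31 - 161) + 278 = -130 + 278 = 148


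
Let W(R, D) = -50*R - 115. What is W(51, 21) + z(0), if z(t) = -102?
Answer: -2767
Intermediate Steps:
W(R, D) = -115 - 50*R
W(51, 21) + z(0) = (-115 - 50*51) - 102 = (-115 - 2550) - 102 = -2665 - 102 = -2767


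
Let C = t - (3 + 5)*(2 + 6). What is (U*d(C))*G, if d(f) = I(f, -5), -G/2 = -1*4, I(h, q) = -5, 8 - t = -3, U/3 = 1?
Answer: -120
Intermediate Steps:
U = 3 (U = 3*1 = 3)
t = 11 (t = 8 - 1*(-3) = 8 + 3 = 11)
G = 8 (G = -(-2)*4 = -2*(-4) = 8)
C = -53 (C = 11 - (3 + 5)*(2 + 6) = 11 - 8*8 = 11 - 1*64 = 11 - 64 = -53)
d(f) = -5
(U*d(C))*G = (3*(-5))*8 = -15*8 = -120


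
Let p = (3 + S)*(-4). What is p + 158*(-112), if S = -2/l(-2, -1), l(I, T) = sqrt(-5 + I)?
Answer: -17708 - 8*I*sqrt(7)/7 ≈ -17708.0 - 3.0237*I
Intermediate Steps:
S = 2*I*sqrt(7)/7 (S = -2/sqrt(-5 - 2) = -2*(-I*sqrt(7)/7) = -(-2)*I*sqrt(7)/7 = 2*I*sqrt(7)/7 ≈ 0.75593*I)
p = -12 - 8*I*sqrt(7)/7 (p = (3 + 2*I*sqrt(7)/7)*(-4) = -12 - 8*I*sqrt(7)/7 ≈ -12.0 - 3.0237*I)
p + 158*(-112) = (-12 - 8*I*sqrt(7)/7) + 158*(-112) = (-12 - 8*I*sqrt(7)/7) - 17696 = -17708 - 8*I*sqrt(7)/7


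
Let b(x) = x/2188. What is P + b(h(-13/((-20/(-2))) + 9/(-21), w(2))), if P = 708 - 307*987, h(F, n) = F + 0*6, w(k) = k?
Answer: -46300421281/153160 ≈ -3.0230e+5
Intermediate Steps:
h(F, n) = F (h(F, n) = F + 0 = F)
b(x) = x/2188 (b(x) = x*(1/2188) = x/2188)
P = -302301 (P = 708 - 303009 = -302301)
P + b(h(-13/((-20/(-2))) + 9/(-21), w(2))) = -302301 + (-13/((-20/(-2))) + 9/(-21))/2188 = -302301 + (-13/((-20*(-½))) + 9*(-1/21))/2188 = -302301 + (-13/10 - 3/7)/2188 = -302301 + (1/2188)*(-121/70) = -302301 - 121/153160 = -46300421281/153160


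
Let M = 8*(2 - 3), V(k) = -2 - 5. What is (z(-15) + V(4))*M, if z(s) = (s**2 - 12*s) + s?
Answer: -3064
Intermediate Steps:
z(s) = s**2 - 11*s
V(k) = -7
M = -8 (M = 8*(-1) = -8)
(z(-15) + V(4))*M = (-15*(-11 - 15) - 7)*(-8) = (-15*(-26) - 7)*(-8) = (390 - 7)*(-8) = 383*(-8) = -3064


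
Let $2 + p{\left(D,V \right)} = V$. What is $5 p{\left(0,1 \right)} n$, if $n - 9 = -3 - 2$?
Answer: $-20$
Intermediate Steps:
$p{\left(D,V \right)} = -2 + V$
$n = 4$ ($n = 9 - 5 = 4$)
$5 p{\left(0,1 \right)} n = 5 \left(-2 + 1\right) 4 = 5 \left(-1\right) 4 = \left(-5\right) 4 = -20$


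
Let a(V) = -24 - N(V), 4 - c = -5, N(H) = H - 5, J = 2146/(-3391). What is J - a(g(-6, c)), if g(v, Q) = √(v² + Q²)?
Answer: 62283/3391 + 3*√13 ≈ 29.184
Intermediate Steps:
J = -2146/3391 (J = 2146*(-1/3391) = -2146/3391 ≈ -0.63285)
N(H) = -5 + H
c = 9 (c = 4 - 1*(-5) = 4 + 5 = 9)
g(v, Q) = √(Q² + v²)
a(V) = -19 - V (a(V) = -24 - (-5 + V) = -24 + (5 - V) = -19 - V)
J - a(g(-6, c)) = -2146/3391 - (-19 - √(9² + (-6)²)) = -2146/3391 - (-19 - √(81 + 36)) = -2146/3391 - (-19 - √117) = -2146/3391 - (-19 - 3*√13) = -2146/3391 + (19 + 3*√13) = 62283/3391 + 3*√13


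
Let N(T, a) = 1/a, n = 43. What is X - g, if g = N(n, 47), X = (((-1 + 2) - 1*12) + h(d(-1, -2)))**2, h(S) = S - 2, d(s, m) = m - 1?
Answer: 12031/47 ≈ 255.98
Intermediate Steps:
d(s, m) = -1 + m
h(S) = -2 + S
X = 256 (X = (((-1 + 2) - 1*12) + (-2 + (-1 - 2)))**2 = ((1 - 12) + (-2 - 3))**2 = (-11 - 5)**2 = (-16)**2 = 256)
g = 1/47 ≈ 0.021277
X - g = 256 - 1*1/47 = 256 - 1/47 = 12031/47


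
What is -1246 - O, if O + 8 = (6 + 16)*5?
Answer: -1348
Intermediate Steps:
O = 102 (O = -8 + (6 + 16)*5 = -8 + 22*5 = -8 + 110 = 102)
-1246 - O = -1246 - 1*102 = -1246 - 102 = -1348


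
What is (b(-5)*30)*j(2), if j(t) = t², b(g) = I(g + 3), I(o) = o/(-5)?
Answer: 48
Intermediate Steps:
I(o) = -o/5 (I(o) = o*(-⅕) = -o/5)
b(g) = -⅗ - g/5 (b(g) = -(g + 3)/5 = -(3 + g)/5 = -⅗ - g/5)
(b(-5)*30)*j(2) = ((-⅗ - ⅕*(-5))*30)*2² = ((-⅗ + 1)*30)*4 = ((⅖)*30)*4 = 12*4 = 48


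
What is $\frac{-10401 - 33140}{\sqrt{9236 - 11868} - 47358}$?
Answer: $\frac{1031007339}{1121391398} + \frac{43541 i \sqrt{658}}{1121391398} \approx 0.9194 + 0.00099599 i$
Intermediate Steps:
$\frac{-10401 - 33140}{\sqrt{9236 - 11868} - 47358} = - \frac{43541}{\sqrt{-2632} - 47358} = - \frac{43541}{2 i \sqrt{658} - 47358} = - \frac{43541}{-47358 + 2 i \sqrt{658}}$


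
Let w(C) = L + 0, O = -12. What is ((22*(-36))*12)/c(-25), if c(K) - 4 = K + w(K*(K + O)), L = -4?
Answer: 9504/25 ≈ 380.16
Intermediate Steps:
w(C) = -4 (w(C) = -4 + 0 = -4)
c(K) = K (c(K) = 4 + (K - 4) = 4 + (-4 + K) = K)
((22*(-36))*12)/c(-25) = ((22*(-36))*12)/(-25) = -792*12*(-1/25) = -9504*(-1/25) = 9504/25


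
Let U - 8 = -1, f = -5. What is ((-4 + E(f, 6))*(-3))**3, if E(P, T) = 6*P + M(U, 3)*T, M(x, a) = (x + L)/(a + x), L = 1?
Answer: 84027672/125 ≈ 6.7222e+5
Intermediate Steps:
U = 7 (U = 8 - 1 = 7)
M(x, a) = (1 + x)/(a + x) (M(x, a) = (x + 1)/(a + x) = (1 + x)/(a + x))
E(P, T) = 6*P + 4*T/5 (E(P, T) = 6*P + ((1 + 7)/(3 + 7))*T = 6*P + (8/10)*T = 6*P + ((1/10)*8)*T = 6*P + 4*T/5)
((-4 + E(f, 6))*(-3))**3 = ((-4 + (6*(-5) + (4/5)*6))*(-3))**3 = ((-4 + (-30 + 24/5))*(-3))**3 = ((-4 - 126/5)*(-3))**3 = (-146/5*(-3))**3 = (438/5)**3 = 84027672/125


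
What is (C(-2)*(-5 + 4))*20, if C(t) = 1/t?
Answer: 10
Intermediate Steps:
(C(-2)*(-5 + 4))*20 = ((-5 + 4)/(-2))*20 = -½*(-1)*20 = (½)*20 = 10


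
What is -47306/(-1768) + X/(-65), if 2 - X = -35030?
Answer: -174147/340 ≈ -512.20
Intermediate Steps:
X = 35032 (X = 2 - 1*(-35030) = 2 + 35030 = 35032)
-47306/(-1768) + X/(-65) = -47306/(-1768) + 35032/(-65) = -47306*(-1/1768) + 35032*(-1/65) = 23653/884 - 35032/65 = -174147/340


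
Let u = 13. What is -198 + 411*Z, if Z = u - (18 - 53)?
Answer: 19530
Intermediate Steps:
Z = 48 (Z = 13 - (18 - 53) = 13 - 1*(-35) = 13 + 35 = 48)
-198 + 411*Z = -198 + 411*48 = -198 + 19728 = 19530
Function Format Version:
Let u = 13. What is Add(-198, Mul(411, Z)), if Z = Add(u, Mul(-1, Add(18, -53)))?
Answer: 19530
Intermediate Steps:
Z = 48 (Z = Add(13, Mul(-1, Add(18, -53))) = Add(13, Mul(-1, -35)) = Add(13, 35) = 48)
Add(-198, Mul(411, Z)) = Add(-198, Mul(411, 48)) = Add(-198, 19728) = 19530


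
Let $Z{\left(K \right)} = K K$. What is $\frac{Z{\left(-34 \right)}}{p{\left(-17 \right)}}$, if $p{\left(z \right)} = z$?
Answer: $-68$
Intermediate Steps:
$Z{\left(K \right)} = K^{2}$
$\frac{Z{\left(-34 \right)}}{p{\left(-17 \right)}} = \frac{\left(-34\right)^{2}}{-17} = 1156 \left(- \frac{1}{17}\right) = -68$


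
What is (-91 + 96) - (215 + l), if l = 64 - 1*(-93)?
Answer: -367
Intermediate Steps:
l = 157 (l = 64 + 93 = 157)
(-91 + 96) - (215 + l) = (-91 + 96) - (215 + 157) = 5 - 1*372 = 5 - 372 = -367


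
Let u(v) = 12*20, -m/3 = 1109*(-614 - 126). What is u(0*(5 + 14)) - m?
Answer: -2461740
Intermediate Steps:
m = 2461980 (m = -3327*(-614 - 126) = -3327*(-740) = -3*(-820660) = 2461980)
u(v) = 240
u(0*(5 + 14)) - m = 240 - 1*2461980 = 240 - 2461980 = -2461740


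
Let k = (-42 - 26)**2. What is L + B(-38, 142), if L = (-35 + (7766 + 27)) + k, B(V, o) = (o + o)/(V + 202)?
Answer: 507733/41 ≈ 12384.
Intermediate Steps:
k = 4624 (k = (-68)**2 = 4624)
B(V, o) = 2*o/(202 + V) (B(V, o) = (2*o)/(202 + V) = 2*o/(202 + V))
L = 12382 (L = (-35 + (7766 + 27)) + 4624 = (-35 + 7793) + 4624 = 7758 + 4624 = 12382)
L + B(-38, 142) = 12382 + 2*142/(202 - 38) = 12382 + 2*142/164 = 12382 + 2*142*(1/164) = 12382 + 71/41 = 507733/41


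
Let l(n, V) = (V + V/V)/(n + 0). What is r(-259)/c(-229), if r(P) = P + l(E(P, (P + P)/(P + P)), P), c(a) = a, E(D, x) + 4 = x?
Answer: 173/229 ≈ 0.75546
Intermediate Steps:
E(D, x) = -4 + x
l(n, V) = (1 + V)/n (l(n, V) = (V + 1)/n = (1 + V)/n)
r(P) = -⅓ + 2*P/3 (r(P) = P + (1 + P)/(-4 + (P + P)/(P + P)) = P + (1 + P)/(-4 + (2*P)/((2*P))) = P + (1 + P)/(-4 + (2*P)*(1/(2*P))) = P + (1 + P)/(-4 + 1) = P + (1 + P)/(-3) = P - (1 + P)/3 = P + (-⅓ - P/3) = -⅓ + 2*P/3)
r(-259)/c(-229) = (-⅓ + (⅔)*(-259))/(-229) = (-⅓ - 518/3)*(-1/229) = -173*(-1/229) = 173/229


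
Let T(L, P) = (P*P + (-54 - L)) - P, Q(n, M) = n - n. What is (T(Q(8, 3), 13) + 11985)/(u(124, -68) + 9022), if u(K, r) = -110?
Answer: 12087/8912 ≈ 1.3563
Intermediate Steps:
Q(n, M) = 0
T(L, P) = -54 + P² - L - P (T(L, P) = (P² + (-54 - L)) - P = (-54 + P² - L) - P = -54 + P² - L - P)
(T(Q(8, 3), 13) + 11985)/(u(124, -68) + 9022) = ((-54 + 13² - 1*0 - 1*13) + 11985)/(-110 + 9022) = ((-54 + 169 + 0 - 13) + 11985)/8912 = (102 + 11985)*(1/8912) = 12087*(1/8912) = 12087/8912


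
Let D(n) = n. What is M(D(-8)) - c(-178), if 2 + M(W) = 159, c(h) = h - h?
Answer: 157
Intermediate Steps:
c(h) = 0
M(W) = 157 (M(W) = -2 + 159 = 157)
M(D(-8)) - c(-178) = 157 - 1*0 = 157 + 0 = 157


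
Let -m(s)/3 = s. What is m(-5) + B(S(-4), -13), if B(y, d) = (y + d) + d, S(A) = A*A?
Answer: 5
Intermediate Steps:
S(A) = A²
m(s) = -3*s
B(y, d) = y + 2*d (B(y, d) = (d + y) + d = y + 2*d)
m(-5) + B(S(-4), -13) = -3*(-5) + ((-4)² + 2*(-13)) = 15 + (16 - 26) = 15 - 10 = 5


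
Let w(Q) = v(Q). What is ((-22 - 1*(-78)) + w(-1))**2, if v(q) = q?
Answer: 3025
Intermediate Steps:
w(Q) = Q
((-22 - 1*(-78)) + w(-1))**2 = ((-22 - 1*(-78)) - 1)**2 = ((-22 + 78) - 1)**2 = (56 - 1)**2 = 55**2 = 3025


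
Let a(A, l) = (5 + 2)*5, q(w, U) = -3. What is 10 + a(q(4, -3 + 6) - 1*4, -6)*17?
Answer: 605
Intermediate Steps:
a(A, l) = 35 (a(A, l) = 7*5 = 35)
10 + a(q(4, -3 + 6) - 1*4, -6)*17 = 10 + 35*17 = 10 + 595 = 605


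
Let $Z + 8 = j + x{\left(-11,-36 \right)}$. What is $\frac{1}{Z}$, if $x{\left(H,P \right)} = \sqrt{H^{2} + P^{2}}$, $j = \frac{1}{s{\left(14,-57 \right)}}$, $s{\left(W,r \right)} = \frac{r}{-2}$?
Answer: $\frac{25878}{4397717} + \frac{3249 \sqrt{1417}}{4397717} \approx 0.033695$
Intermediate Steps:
$s{\left(W,r \right)} = - \frac{r}{2}$ ($s{\left(W,r \right)} = r \left(- \frac{1}{2}\right) = - \frac{r}{2}$)
$j = \frac{2}{57}$ ($j = \frac{1}{\left(- \frac{1}{2}\right) \left(-57\right)} = \frac{1}{\frac{57}{2}} = \frac{2}{57} \approx 0.035088$)
$Z = - \frac{454}{57} + \sqrt{1417}$ ($Z = -8 + \left(\frac{2}{57} + \sqrt{\left(-11\right)^{2} + \left(-36\right)^{2}}\right) = -8 + \left(\frac{2}{57} + \sqrt{121 + 1296}\right) = -8 + \left(\frac{2}{57} + \sqrt{1417}\right) = - \frac{454}{57} + \sqrt{1417} \approx 29.678$)
$\frac{1}{Z} = \frac{1}{- \frac{454}{57} + \sqrt{1417}}$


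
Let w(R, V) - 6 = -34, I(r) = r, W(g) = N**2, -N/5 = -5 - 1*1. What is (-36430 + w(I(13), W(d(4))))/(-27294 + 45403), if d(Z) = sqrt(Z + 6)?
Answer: -36458/18109 ≈ -2.0133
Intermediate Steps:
N = 30 (N = -5*(-5 - 1*1) = -5*(-5 - 1) = -5*(-6) = 30)
d(Z) = sqrt(6 + Z)
W(g) = 900 (W(g) = 30**2 = 900)
w(R, V) = -28 (w(R, V) = 6 - 34 = -28)
(-36430 + w(I(13), W(d(4))))/(-27294 + 45403) = (-36430 - 28)/(-27294 + 45403) = -36458/18109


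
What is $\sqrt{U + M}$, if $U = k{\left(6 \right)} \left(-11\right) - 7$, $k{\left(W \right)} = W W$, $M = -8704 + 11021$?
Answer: $\sqrt{1914} \approx 43.749$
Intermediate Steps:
$M = 2317$
$k{\left(W \right)} = W^{2}$
$U = -403$ ($U = 6^{2} \left(-11\right) - 7 = 36 \left(-11\right) - 7 = -396 - 7 = -403$)
$\sqrt{U + M} = \sqrt{-403 + 2317} = \sqrt{1914}$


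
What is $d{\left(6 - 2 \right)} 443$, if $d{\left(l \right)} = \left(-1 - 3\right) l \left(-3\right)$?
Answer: $21264$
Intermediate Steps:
$d{\left(l \right)} = 12 l$ ($d{\left(l \right)} = - 4 \left(- 3 l\right) = 12 l$)
$d{\left(6 - 2 \right)} 443 = 12 \left(6 - 2\right) 443 = 12 \cdot 4 \cdot 443 = 48 \cdot 443 = 21264$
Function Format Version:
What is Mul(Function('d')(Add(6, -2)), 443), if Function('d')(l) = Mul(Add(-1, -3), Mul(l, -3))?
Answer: 21264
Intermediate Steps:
Function('d')(l) = Mul(12, l) (Function('d')(l) = Mul(-4, Mul(-3, l)) = Mul(12, l))
Mul(Function('d')(Add(6, -2)), 443) = Mul(Mul(12, Add(6, -2)), 443) = Mul(Mul(12, 4), 443) = Mul(48, 443) = 21264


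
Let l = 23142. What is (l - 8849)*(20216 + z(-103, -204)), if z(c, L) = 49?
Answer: 289647645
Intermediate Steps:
(l - 8849)*(20216 + z(-103, -204)) = (23142 - 8849)*(20216 + 49) = 14293*20265 = 289647645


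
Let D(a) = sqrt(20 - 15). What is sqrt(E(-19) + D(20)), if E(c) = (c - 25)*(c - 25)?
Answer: sqrt(1936 + sqrt(5)) ≈ 44.025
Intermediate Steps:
D(a) = sqrt(5)
E(c) = (-25 + c)**2 (E(c) = (-25 + c)*(-25 + c) = (-25 + c)**2)
sqrt(E(-19) + D(20)) = sqrt((-25 - 19)**2 + sqrt(5)) = sqrt((-44)**2 + sqrt(5)) = sqrt(1936 + sqrt(5))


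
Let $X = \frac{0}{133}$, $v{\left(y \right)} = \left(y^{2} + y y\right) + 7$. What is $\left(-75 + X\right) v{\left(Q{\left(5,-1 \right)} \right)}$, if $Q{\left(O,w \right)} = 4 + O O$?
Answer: $-126675$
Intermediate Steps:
$Q{\left(O,w \right)} = 4 + O^{2}$
$v{\left(y \right)} = 7 + 2 y^{2}$ ($v{\left(y \right)} = \left(y^{2} + y^{2}\right) + 7 = 2 y^{2} + 7 = 7 + 2 y^{2}$)
$X = 0$ ($X = 0 \cdot \frac{1}{133} = 0$)
$\left(-75 + X\right) v{\left(Q{\left(5,-1 \right)} \right)} = \left(-75 + 0\right) \left(7 + 2 \left(4 + 5^{2}\right)^{2}\right) = - 75 \left(7 + 2 \left(4 + 25\right)^{2}\right) = - 75 \left(7 + 2 \cdot 29^{2}\right) = - 75 \left(7 + 2 \cdot 841\right) = - 75 \left(7 + 1682\right) = \left(-75\right) 1689 = -126675$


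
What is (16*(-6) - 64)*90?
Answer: -14400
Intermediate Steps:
(16*(-6) - 64)*90 = (-96 - 64)*90 = -160*90 = -14400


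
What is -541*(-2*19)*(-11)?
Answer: -226138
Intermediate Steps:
-541*(-2*19)*(-11) = -(-20558)*(-11) = -541*418 = -226138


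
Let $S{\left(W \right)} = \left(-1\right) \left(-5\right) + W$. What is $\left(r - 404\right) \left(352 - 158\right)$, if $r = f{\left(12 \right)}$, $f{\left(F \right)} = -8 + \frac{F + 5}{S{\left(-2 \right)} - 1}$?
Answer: $-78279$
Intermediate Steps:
$S{\left(W \right)} = 5 + W$
$f{\left(F \right)} = - \frac{11}{2} + \frac{F}{2}$ ($f{\left(F \right)} = -8 + \frac{F + 5}{\left(5 - 2\right) - 1} = -8 + \frac{5 + F}{3 - 1} = -8 + \frac{5 + F}{2} = -8 + \left(5 + F\right) \frac{1}{2} = -8 + \left(\frac{5}{2} + \frac{F}{2}\right) = - \frac{11}{2} + \frac{F}{2}$)
$r = \frac{1}{2}$ ($r = - \frac{11}{2} + \frac{1}{2} \cdot 12 = - \frac{11}{2} + 6 = \frac{1}{2} \approx 0.5$)
$\left(r - 404\right) \left(352 - 158\right) = \left(\frac{1}{2} - 404\right) \left(352 - 158\right) = \left(- \frac{807}{2}\right) 194 = -78279$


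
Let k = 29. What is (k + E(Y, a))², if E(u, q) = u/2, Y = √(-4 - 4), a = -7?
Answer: (29 + I*√2)² ≈ 839.0 + 82.024*I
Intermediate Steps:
Y = 2*I*√2 (Y = √(-8) = 2*I*√2 ≈ 2.8284*I)
E(u, q) = u/2 (E(u, q) = u*(½) = u/2)
(k + E(Y, a))² = (29 + (2*I*√2)/2)² = (29 + I*√2)²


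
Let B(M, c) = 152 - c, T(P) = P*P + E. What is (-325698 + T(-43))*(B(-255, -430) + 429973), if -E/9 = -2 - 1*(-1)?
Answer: -139430931200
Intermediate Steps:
E = 9 (E = -9*(-2 - 1*(-1)) = -9*(-2 + 1) = -9*(-1) = 9)
T(P) = 9 + P² (T(P) = P*P + 9 = P² + 9 = 9 + P²)
(-325698 + T(-43))*(B(-255, -430) + 429973) = (-325698 + (9 + (-43)²))*((152 - 1*(-430)) + 429973) = (-325698 + (9 + 1849))*((152 + 430) + 429973) = (-325698 + 1858)*(582 + 429973) = -323840*430555 = -139430931200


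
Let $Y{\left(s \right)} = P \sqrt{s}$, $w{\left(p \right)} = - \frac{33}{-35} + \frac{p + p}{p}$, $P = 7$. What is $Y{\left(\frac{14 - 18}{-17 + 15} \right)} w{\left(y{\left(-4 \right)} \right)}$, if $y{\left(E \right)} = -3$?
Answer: $\frac{103 \sqrt{2}}{5} \approx 29.133$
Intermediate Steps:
$w{\left(p \right)} = \frac{103}{35}$ ($w{\left(p \right)} = \left(-33\right) \left(- \frac{1}{35}\right) + \frac{2 p}{p} = \frac{33}{35} + 2 = \frac{103}{35}$)
$Y{\left(s \right)} = 7 \sqrt{s}$
$Y{\left(\frac{14 - 18}{-17 + 15} \right)} w{\left(y{\left(-4 \right)} \right)} = 7 \sqrt{\frac{14 - 18}{-17 + 15}} \cdot \frac{103}{35} = 7 \sqrt{- \frac{4}{-2}} \cdot \frac{103}{35} = 7 \sqrt{\left(-4\right) \left(- \frac{1}{2}\right)} \frac{103}{35} = 7 \sqrt{2} \cdot \frac{103}{35} = \frac{103 \sqrt{2}}{5}$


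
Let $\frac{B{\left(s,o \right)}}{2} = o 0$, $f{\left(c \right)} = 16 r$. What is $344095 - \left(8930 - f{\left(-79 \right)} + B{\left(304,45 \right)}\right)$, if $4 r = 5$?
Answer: $335185$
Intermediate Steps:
$r = \frac{5}{4}$ ($r = \frac{1}{4} \cdot 5 = \frac{5}{4} \approx 1.25$)
$f{\left(c \right)} = 20$ ($f{\left(c \right)} = 16 \cdot \frac{5}{4} = 20$)
$B{\left(s,o \right)} = 0$ ($B{\left(s,o \right)} = 2 o 0 = 2 \cdot 0 = 0$)
$344095 - \left(8930 - f{\left(-79 \right)} + B{\left(304,45 \right)}\right) = 344095 + \left(\left(20 - 0\right) - 8930\right) = 344095 + \left(\left(20 + 0\right) - 8930\right) = 344095 + \left(20 - 8930\right) = 344095 - 8910 = 335185$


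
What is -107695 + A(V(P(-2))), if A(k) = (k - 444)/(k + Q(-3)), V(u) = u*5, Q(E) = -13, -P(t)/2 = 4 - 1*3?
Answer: -2476531/23 ≈ -1.0768e+5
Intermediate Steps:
P(t) = -2 (P(t) = -2*(4 - 1*3) = -2*(4 - 3) = -2*1 = -2)
V(u) = 5*u
A(k) = (-444 + k)/(-13 + k) (A(k) = (k - 444)/(k - 13) = (-444 + k)/(-13 + k))
-107695 + A(V(P(-2))) = -107695 + (-444 + 5*(-2))/(-13 + 5*(-2)) = -107695 + (-444 - 10)/(-13 - 10) = -107695 - 454/(-23) = -107695 - 1/23*(-454) = -107695 + 454/23 = -2476531/23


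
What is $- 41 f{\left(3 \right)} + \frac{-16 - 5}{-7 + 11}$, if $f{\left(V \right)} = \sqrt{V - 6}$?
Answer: $- \frac{21}{4} - 41 i \sqrt{3} \approx -5.25 - 71.014 i$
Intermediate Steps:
$f{\left(V \right)} = \sqrt{-6 + V}$
$- 41 f{\left(3 \right)} + \frac{-16 - 5}{-7 + 11} = - 41 \sqrt{-6 + 3} + \frac{-16 - 5}{-7 + 11} = - 41 \sqrt{-3} - \frac{21}{4} = - 41 i \sqrt{3} - \frac{21}{4} = - \frac{21}{4} - 41 i \sqrt{3}$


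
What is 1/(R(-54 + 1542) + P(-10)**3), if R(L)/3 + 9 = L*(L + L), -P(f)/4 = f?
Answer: 1/13348837 ≈ 7.4913e-8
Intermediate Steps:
P(f) = -4*f
R(L) = -27 + 6*L**2 (R(L) = -27 + 3*(L*(L + L)) = -27 + 3*(L*(2*L)) = -27 + 3*(2*L**2) = -27 + 6*L**2)
1/(R(-54 + 1542) + P(-10)**3) = 1/((-27 + 6*(-54 + 1542)**2) + (-4*(-10))**3) = 1/((-27 + 6*1488**2) + 40**3) = 1/((-27 + 6*2214144) + 64000) = 1/((-27 + 13284864) + 64000) = 1/(13284837 + 64000) = 1/13348837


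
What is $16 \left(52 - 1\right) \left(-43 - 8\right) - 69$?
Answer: $-41685$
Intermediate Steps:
$16 \left(52 - 1\right) \left(-43 - 8\right) - 69 = 16 \cdot 51 \left(-51\right) - 69 = 16 \left(-2601\right) - 69 = -41616 - 69 = -41685$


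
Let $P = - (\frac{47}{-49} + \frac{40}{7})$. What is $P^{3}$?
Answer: $- \frac{12649337}{117649} \approx -107.52$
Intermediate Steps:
$P = - \frac{233}{49}$ ($P = - (47 \left(- \frac{1}{49}\right) + 40 \cdot \frac{1}{7}) = - (- \frac{47}{49} + \frac{40}{7}) = \left(-1\right) \frac{233}{49} = - \frac{233}{49} \approx -4.7551$)
$P^{3} = \left(- \frac{233}{49}\right)^{3} = - \frac{12649337}{117649}$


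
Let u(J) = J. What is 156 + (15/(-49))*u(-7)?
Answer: 1107/7 ≈ 158.14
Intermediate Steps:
156 + (15/(-49))*u(-7) = 156 + (15/(-49))*(-7) = 156 + (15*(-1/49))*(-7) = 156 - 15/49*(-7) = 156 + 15/7 = 1107/7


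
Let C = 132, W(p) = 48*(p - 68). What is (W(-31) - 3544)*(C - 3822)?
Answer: 30612240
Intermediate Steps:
W(p) = -3264 + 48*p (W(p) = 48*(-68 + p) = -3264 + 48*p)
(W(-31) - 3544)*(C - 3822) = ((-3264 + 48*(-31)) - 3544)*(132 - 3822) = ((-3264 - 1488) - 3544)*(-3690) = (-4752 - 3544)*(-3690) = -8296*(-3690) = 30612240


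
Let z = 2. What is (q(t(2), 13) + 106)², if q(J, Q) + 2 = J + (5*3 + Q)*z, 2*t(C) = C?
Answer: 25921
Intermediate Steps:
t(C) = C/2
q(J, Q) = 28 + J + 2*Q (q(J, Q) = -2 + (J + (5*3 + Q)*2) = -2 + (J + (15 + Q)*2) = -2 + (J + (30 + 2*Q)) = -2 + (30 + J + 2*Q) = 28 + J + 2*Q)
(q(t(2), 13) + 106)² = ((28 + (½)*2 + 2*13) + 106)² = ((28 + 1 + 26) + 106)² = (55 + 106)² = 161² = 25921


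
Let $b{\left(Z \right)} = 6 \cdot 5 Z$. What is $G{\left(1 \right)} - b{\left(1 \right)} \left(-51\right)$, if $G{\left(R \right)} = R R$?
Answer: $1531$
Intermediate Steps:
$b{\left(Z \right)} = 30 Z$
$G{\left(R \right)} = R^{2}$
$G{\left(1 \right)} - b{\left(1 \right)} \left(-51\right) = 1^{2} - 30 \cdot 1 \left(-51\right) = 1 - 30 \left(-51\right) = 1 - -1530 = 1 + 1530 = 1531$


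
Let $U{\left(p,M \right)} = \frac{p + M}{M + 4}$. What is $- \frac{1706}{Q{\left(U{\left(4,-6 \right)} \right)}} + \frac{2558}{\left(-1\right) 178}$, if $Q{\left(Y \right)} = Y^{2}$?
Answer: $- \frac{153113}{89} \approx -1720.4$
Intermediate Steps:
$U{\left(p,M \right)} = \frac{M + p}{4 + M}$
$- \frac{1706}{Q{\left(U{\left(4,-6 \right)} \right)}} + \frac{2558}{\left(-1\right) 178} = - \frac{1706}{\left(\frac{-6 + 4}{4 - 6}\right)^{2}} + \frac{2558}{\left(-1\right) 178} = - \frac{1706}{\left(\frac{1}{-2} \left(-2\right)\right)^{2}} + \frac{2558}{-178} = - \frac{1706}{\left(\left(- \frac{1}{2}\right) \left(-2\right)\right)^{2}} + 2558 \left(- \frac{1}{178}\right) = - \frac{1706}{1^{2}} - \frac{1279}{89} = - \frac{1706}{1} - \frac{1279}{89} = \left(-1706\right) 1 - \frac{1279}{89} = -1706 - \frac{1279}{89} = - \frac{153113}{89}$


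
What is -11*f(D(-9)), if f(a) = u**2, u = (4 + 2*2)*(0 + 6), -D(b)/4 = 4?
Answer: -25344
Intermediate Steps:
D(b) = -16 (D(b) = -4*4 = -16)
u = 48 (u = (4 + 4)*6 = 8*6 = 48)
f(a) = 2304 (f(a) = 48**2 = 2304)
-11*f(D(-9)) = -11*2304 = -25344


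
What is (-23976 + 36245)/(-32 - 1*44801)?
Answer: -12269/44833 ≈ -0.27366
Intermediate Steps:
(-23976 + 36245)/(-32 - 1*44801) = 12269/(-32 - 44801) = 12269/(-44833) = 12269*(-1/44833) = -12269/44833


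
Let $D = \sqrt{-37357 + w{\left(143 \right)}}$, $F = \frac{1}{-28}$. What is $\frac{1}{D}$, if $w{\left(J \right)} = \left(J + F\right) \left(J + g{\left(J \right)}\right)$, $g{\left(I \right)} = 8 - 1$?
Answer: $- \frac{i \sqrt{3118822}}{222773} \approx - 0.0079274 i$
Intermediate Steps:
$g{\left(I \right)} = 7$ ($g{\left(I \right)} = 8 - 1 = 7$)
$F = - \frac{1}{28} \approx -0.035714$
$w{\left(J \right)} = \left(7 + J\right) \left(- \frac{1}{28} + J\right)$ ($w{\left(J \right)} = \left(J - \frac{1}{28}\right) \left(J + 7\right) = \left(- \frac{1}{28} + J\right) \left(7 + J\right) = \left(7 + J\right) \left(- \frac{1}{28} + J\right)$)
$D = \frac{i \sqrt{3118822}}{14}$ ($D = \sqrt{-37357 + \left(- \frac{1}{4} + 143^{2} + \frac{195}{28} \cdot 143\right)} = \sqrt{-37357 + \left(- \frac{1}{4} + 20449 + \frac{27885}{28}\right)} = \sqrt{-37357 + \frac{300225}{14}} = \sqrt{- \frac{222773}{14}} = \frac{i \sqrt{3118822}}{14} \approx 126.14 i$)
$\frac{1}{D} = \frac{1}{\frac{1}{14} i \sqrt{3118822}} = - \frac{i \sqrt{3118822}}{222773}$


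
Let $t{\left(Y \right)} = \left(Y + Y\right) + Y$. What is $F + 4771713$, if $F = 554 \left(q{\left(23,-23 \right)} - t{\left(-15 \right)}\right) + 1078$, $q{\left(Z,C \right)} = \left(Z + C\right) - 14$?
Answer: $4789965$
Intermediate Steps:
$q{\left(Z,C \right)} = -14 + C + Z$ ($q{\left(Z,C \right)} = \left(C + Z\right) - 14 = -14 + C + Z$)
$t{\left(Y \right)} = 3 Y$ ($t{\left(Y \right)} = 2 Y + Y = 3 Y$)
$F = 18252$ ($F = 554 \left(\left(-14 - 23 + 23\right) - 3 \left(-15\right)\right) + 1078 = 554 \left(-14 - -45\right) + 1078 = 554 \left(-14 + 45\right) + 1078 = 554 \cdot 31 + 1078 = 17174 + 1078 = 18252$)
$F + 4771713 = 18252 + 4771713 = 4789965$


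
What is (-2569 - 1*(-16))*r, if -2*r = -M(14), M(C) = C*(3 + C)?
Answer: -303807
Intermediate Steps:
r = 119 (r = -(-1)*14*(3 + 14)/2 = -(-1)*14*17/2 = -(-1)*238/2 = -1/2*(-238) = 119)
(-2569 - 1*(-16))*r = (-2569 - 1*(-16))*119 = (-2569 + 16)*119 = -2553*119 = -303807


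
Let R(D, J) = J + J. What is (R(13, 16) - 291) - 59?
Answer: -318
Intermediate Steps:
R(D, J) = 2*J
(R(13, 16) - 291) - 59 = (2*16 - 291) - 59 = (32 - 291) - 59 = -259 - 59 = -318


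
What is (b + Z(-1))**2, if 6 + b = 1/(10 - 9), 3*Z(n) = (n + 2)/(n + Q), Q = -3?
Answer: 3721/144 ≈ 25.840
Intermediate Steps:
Z(n) = (2 + n)/(3*(-3 + n)) (Z(n) = ((n + 2)/(n - 3))/3 = ((2 + n)/(-3 + n))/3 = (2 + n)/(3*(-3 + n)))
b = -5 (b = -6 + 1/(10 - 9) = -6 + 1/1 = -6 + 1 = -5)
(b + Z(-1))**2 = (-5 + (2 - 1)/(3*(-3 - 1)))**2 = (-5 + (1/3)*1/(-4))**2 = (-5 + (1/3)*(-1/4)*1)**2 = (-5 - 1/12)**2 = (-61/12)**2 = 3721/144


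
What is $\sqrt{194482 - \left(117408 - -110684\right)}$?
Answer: $i \sqrt{33610} \approx 183.33 i$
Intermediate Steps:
$\sqrt{194482 - \left(117408 - -110684\right)} = \sqrt{194482 - 228092} = \sqrt{-33610} = i \sqrt{33610}$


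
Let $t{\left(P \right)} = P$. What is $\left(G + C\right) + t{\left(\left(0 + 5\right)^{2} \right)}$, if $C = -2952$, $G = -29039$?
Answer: $-31966$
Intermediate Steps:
$\left(G + C\right) + t{\left(\left(0 + 5\right)^{2} \right)} = \left(-29039 - 2952\right) + \left(0 + 5\right)^{2} = -31991 + 5^{2} = -31991 + 25 = -31966$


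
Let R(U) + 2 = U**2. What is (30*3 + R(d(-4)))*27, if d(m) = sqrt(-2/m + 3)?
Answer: 4941/2 ≈ 2470.5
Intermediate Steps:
d(m) = sqrt(3 - 2/m)
R(U) = -2 + U**2
(30*3 + R(d(-4)))*27 = (30*3 + (-2 + (sqrt(3 - 2/(-4)))**2))*27 = (90 + (-2 + (sqrt(3 - 2*(-1/4)))**2))*27 = (90 + (-2 + (sqrt(3 + 1/2))**2))*27 = (90 + (-2 + (sqrt(7/2))**2))*27 = (90 + (-2 + (sqrt(14)/2)**2))*27 = (90 + (-2 + 7/2))*27 = (90 + 3/2)*27 = (183/2)*27 = 4941/2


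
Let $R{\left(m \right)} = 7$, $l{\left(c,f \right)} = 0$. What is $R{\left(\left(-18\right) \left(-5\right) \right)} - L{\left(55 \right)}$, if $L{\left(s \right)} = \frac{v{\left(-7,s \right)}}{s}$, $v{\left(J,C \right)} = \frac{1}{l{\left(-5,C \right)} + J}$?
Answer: $\frac{2696}{385} \approx 7.0026$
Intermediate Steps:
$v{\left(J,C \right)} = \frac{1}{J}$ ($v{\left(J,C \right)} = \frac{1}{0 + J} = \frac{1}{J}$)
$L{\left(s \right)} = - \frac{1}{7 s}$ ($L{\left(s \right)} = \frac{1}{\left(-7\right) s} = - \frac{1}{7 s}$)
$R{\left(\left(-18\right) \left(-5\right) \right)} - L{\left(55 \right)} = 7 - - \frac{1}{7 \cdot 55} = 7 - \left(- \frac{1}{7}\right) \frac{1}{55} = 7 - - \frac{1}{385} = 7 + \frac{1}{385} = \frac{2696}{385}$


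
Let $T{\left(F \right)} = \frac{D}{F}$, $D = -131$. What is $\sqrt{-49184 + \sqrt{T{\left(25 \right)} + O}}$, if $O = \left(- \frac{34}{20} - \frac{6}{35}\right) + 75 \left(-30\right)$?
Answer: $\frac{\sqrt{-241001600 + 70 i \sqrt{11059846}}}{70} \approx 0.10711 + 221.77 i$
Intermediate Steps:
$T{\left(F \right)} = - \frac{131}{F}$
$O = - \frac{157631}{70}$ ($O = \left(\left(-34\right) \frac{1}{20} - \frac{6}{35}\right) - 2250 = \left(- \frac{17}{10} - \frac{6}{35}\right) - 2250 = - \frac{131}{70} - 2250 = - \frac{157631}{70} \approx -2251.9$)
$\sqrt{-49184 + \sqrt{T{\left(25 \right)} + O}} = \sqrt{-49184 + \sqrt{- \frac{131}{25} - \frac{157631}{70}}} = \sqrt{-49184 + \sqrt{- \frac{789989}{350}}} = \sqrt{-49184 + \frac{i \sqrt{11059846}}{70}}$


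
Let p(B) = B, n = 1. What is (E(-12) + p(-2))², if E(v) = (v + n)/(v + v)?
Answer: 1369/576 ≈ 2.3767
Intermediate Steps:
E(v) = (1 + v)/(2*v) (E(v) = (v + 1)/(v + v) = (1 + v)/((2*v)) = (1 + v)*(1/(2*v)) = (1 + v)/(2*v))
(E(-12) + p(-2))² = ((½)*(1 - 12)/(-12) - 2)² = ((½)*(-1/12)*(-11) - 2)² = (11/24 - 2)² = (-37/24)² = 1369/576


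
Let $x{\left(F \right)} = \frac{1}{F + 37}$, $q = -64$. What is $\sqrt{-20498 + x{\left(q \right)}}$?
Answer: $\frac{i \sqrt{1660341}}{9} \approx 143.17 i$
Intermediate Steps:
$x{\left(F \right)} = \frac{1}{37 + F}$
$\sqrt{-20498 + x{\left(q \right)}} = \sqrt{-20498 + \frac{1}{37 - 64}} = \sqrt{-20498 + \frac{1}{-27}} = \sqrt{-20498 - \frac{1}{27}} = \sqrt{- \frac{553447}{27}} = \frac{i \sqrt{1660341}}{9}$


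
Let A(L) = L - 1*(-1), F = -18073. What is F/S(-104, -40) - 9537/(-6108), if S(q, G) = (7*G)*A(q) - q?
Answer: 13804087/14732496 ≈ 0.93698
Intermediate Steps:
A(L) = 1 + L (A(L) = L + 1 = 1 + L)
S(q, G) = -q + 7*G*(1 + q) (S(q, G) = (7*G)*(1 + q) - q = 7*G*(1 + q) - q = -q + 7*G*(1 + q))
F/S(-104, -40) - 9537/(-6108) = -18073/(-1*(-104) + 7*(-40)*(1 - 104)) - 9537/(-6108) = -18073/(104 + 7*(-40)*(-103)) - 9537*(-1/6108) = -18073/(104 + 28840) + 3179/2036 = -18073/28944 + 3179/2036 = 13804087/14732496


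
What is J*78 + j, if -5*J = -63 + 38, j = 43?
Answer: 433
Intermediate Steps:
J = 5 (J = -(-63 + 38)/5 = -⅕*(-25) = 5)
J*78 + j = 5*78 + 43 = 390 + 43 = 433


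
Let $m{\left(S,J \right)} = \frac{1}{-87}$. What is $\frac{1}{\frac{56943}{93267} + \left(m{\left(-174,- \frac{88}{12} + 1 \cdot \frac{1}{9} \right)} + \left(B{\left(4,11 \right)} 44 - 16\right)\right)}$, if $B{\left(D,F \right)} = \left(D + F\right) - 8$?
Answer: $\frac{901581}{263801738} \approx 0.0034176$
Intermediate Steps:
$B{\left(D,F \right)} = -8 + D + F$
$m{\left(S,J \right)} = - \frac{1}{87}$
$\frac{1}{\frac{56943}{93267} + \left(m{\left(-174,- \frac{88}{12} + 1 \cdot \frac{1}{9} \right)} + \left(B{\left(4,11 \right)} 44 - 16\right)\right)} = \frac{1}{\frac{56943}{93267} - \left(\frac{1393}{87} - \left(-8 + 4 + 11\right) 44\right)} = \frac{1}{56943 \cdot \frac{1}{93267} + \left(- \frac{1}{87} + \left(7 \cdot 44 - 16\right)\right)} = \frac{1}{\frac{6327}{10363} + \left(- \frac{1}{87} + \left(308 - 16\right)\right)} = \frac{1}{\frac{6327}{10363} + \left(- \frac{1}{87} + 292\right)} = \frac{1}{\frac{6327}{10363} + \frac{25403}{87}} = \frac{1}{\frac{263801738}{901581}} = \frac{901581}{263801738}$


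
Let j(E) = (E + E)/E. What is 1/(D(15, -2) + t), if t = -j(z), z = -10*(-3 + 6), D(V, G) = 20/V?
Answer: -3/2 ≈ -1.5000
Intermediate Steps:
z = -30 (z = -10*3 = -30)
j(E) = 2 (j(E) = (2*E)/E = 2)
t = -2 (t = -1*2 = -2)
1/(D(15, -2) + t) = 1/(20/15 - 2) = 1/(20*(1/15) - 2) = 1/(4/3 - 2) = 1/(-2/3) = -3/2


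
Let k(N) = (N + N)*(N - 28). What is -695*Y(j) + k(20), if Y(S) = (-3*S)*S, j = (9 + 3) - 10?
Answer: 8020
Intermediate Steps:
j = 2 (j = 12 - 10 = 2)
Y(S) = -3*S²
k(N) = 2*N*(-28 + N) (k(N) = (2*N)*(-28 + N) = 2*N*(-28 + N))
-695*Y(j) + k(20) = -(-2085)*2² + 2*20*(-28 + 20) = -(-2085)*4 + 2*20*(-8) = -695*(-12) - 320 = 8340 - 320 = 8020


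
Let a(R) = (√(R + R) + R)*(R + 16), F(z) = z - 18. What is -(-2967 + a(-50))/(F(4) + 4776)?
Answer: 1267/4762 + 170*I/2381 ≈ 0.26606 + 0.071399*I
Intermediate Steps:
F(z) = -18 + z
a(R) = (16 + R)*(R + √2*√R) (a(R) = (√(2*R) + R)*(16 + R) = (√2*√R + R)*(16 + R) = (R + √2*√R)*(16 + R) = (16 + R)*(R + √2*√R))
-(-2967 + a(-50))/(F(4) + 4776) = -(-2967 + ((-50)² + 16*(-50) + √2*(-50)^(3/2) + 16*√2*√(-50)))/((-18 + 4) + 4776) = -(-2967 + (2500 - 800 + √2*(-250*I*√2) + 16*√2*(5*I*√2)))/(-14 + 4776) = -(-2967 + (2500 - 800 - 500*I + 160*I))/4762 = -(-2967 + (1700 - 340*I))/4762 = -(-1267 - 340*I)/4762 = -(-1267/4762 - 170*I/2381) = 1267/4762 + 170*I/2381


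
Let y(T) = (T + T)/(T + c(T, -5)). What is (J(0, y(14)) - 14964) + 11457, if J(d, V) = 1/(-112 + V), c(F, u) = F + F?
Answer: -1171341/334 ≈ -3507.0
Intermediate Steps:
c(F, u) = 2*F
y(T) = ⅔ (y(T) = (T + T)/(T + 2*T) = (2*T)/((3*T)) = (2*T)*(1/(3*T)) = ⅔)
(J(0, y(14)) - 14964) + 11457 = (1/(-112 + ⅔) - 14964) + 11457 = (1/(-334/3) - 14964) + 11457 = (-3/334 - 14964) + 11457 = -4997979/334 + 11457 = -1171341/334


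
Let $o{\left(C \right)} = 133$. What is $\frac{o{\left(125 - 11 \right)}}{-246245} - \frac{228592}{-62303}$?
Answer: $\frac{56281350741}{15341802235} \approx 3.6685$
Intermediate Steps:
$\frac{o{\left(125 - 11 \right)}}{-246245} - \frac{228592}{-62303} = \frac{133}{-246245} - \frac{228592}{-62303} = 133 \left(- \frac{1}{246245}\right) - - \frac{228592}{62303} = - \frac{133}{246245} + \frac{228592}{62303} = \frac{56281350741}{15341802235}$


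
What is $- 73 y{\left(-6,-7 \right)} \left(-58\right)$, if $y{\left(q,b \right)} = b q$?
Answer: $177828$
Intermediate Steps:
$- 73 y{\left(-6,-7 \right)} \left(-58\right) = - 73 \left(\left(-7\right) \left(-6\right)\right) \left(-58\right) = \left(-73\right) 42 \left(-58\right) = \left(-3066\right) \left(-58\right) = 177828$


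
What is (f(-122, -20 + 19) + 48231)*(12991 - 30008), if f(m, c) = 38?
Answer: -821393573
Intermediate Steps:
(f(-122, -20 + 19) + 48231)*(12991 - 30008) = (38 + 48231)*(12991 - 30008) = 48269*(-17017) = -821393573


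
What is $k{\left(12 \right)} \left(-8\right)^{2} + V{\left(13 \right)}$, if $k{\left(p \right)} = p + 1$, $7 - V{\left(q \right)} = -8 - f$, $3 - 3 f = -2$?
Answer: $\frac{2546}{3} \approx 848.67$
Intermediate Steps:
$f = \frac{5}{3}$ ($f = 1 - - \frac{2}{3} = 1 + \frac{2}{3} = \frac{5}{3} \approx 1.6667$)
$V{\left(q \right)} = \frac{50}{3}$ ($V{\left(q \right)} = 7 - \left(-8 - \frac{5}{3}\right) = 7 - - \frac{29}{3} = 7 + \frac{29}{3} = \frac{50}{3}$)
$k{\left(p \right)} = 1 + p$
$k{\left(12 \right)} \left(-8\right)^{2} + V{\left(13 \right)} = \left(1 + 12\right) \left(-8\right)^{2} + \frac{50}{3} = 13 \cdot 64 + \frac{50}{3} = 832 + \frac{50}{3} = \frac{2546}{3}$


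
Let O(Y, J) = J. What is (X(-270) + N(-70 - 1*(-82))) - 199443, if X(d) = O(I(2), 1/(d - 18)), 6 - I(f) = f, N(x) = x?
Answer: -57436129/288 ≈ -1.9943e+5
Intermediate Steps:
I(f) = 6 - f
X(d) = 1/(-18 + d) (X(d) = 1/(d - 18) = 1/(-18 + d))
(X(-270) + N(-70 - 1*(-82))) - 199443 = (1/(-18 - 270) + (-70 - 1*(-82))) - 199443 = (1/(-288) + (-70 + 82)) - 199443 = (-1/288 + 12) - 199443 = 3455/288 - 199443 = -57436129/288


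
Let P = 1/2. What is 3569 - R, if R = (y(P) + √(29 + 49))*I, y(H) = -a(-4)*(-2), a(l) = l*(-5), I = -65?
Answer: 6169 + 65*√78 ≈ 6743.1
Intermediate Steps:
P = ½ ≈ 0.50000
a(l) = -5*l
y(H) = 40 (y(H) = -(-5)*(-4)*(-2) = -1*20*(-2) = -20*(-2) = 40)
R = -2600 - 65*√78 (R = (40 + √(29 + 49))*(-65) = (40 + √78)*(-65) = -2600 - 65*√78 ≈ -3174.1)
3569 - R = 3569 - (-2600 - 65*√78) = 3569 + (2600 + 65*√78) = 6169 + 65*√78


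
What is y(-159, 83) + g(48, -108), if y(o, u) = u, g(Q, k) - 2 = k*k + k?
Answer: 11641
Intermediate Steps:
g(Q, k) = 2 + k + k² (g(Q, k) = 2 + (k*k + k) = 2 + (k² + k) = 2 + (k + k²) = 2 + k + k²)
y(-159, 83) + g(48, -108) = 83 + (2 - 108 + (-108)²) = 83 + (2 - 108 + 11664) = 83 + 11558 = 11641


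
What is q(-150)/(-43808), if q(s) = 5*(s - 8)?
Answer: 395/21904 ≈ 0.018033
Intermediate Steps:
q(s) = -40 + 5*s (q(s) = 5*(-8 + s) = -40 + 5*s)
q(-150)/(-43808) = (-40 + 5*(-150))/(-43808) = (-40 - 750)*(-1/43808) = -790*(-1/43808) = 395/21904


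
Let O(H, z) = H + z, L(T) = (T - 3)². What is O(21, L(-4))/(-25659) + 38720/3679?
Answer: 993258950/94399461 ≈ 10.522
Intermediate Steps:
L(T) = (-3 + T)²
O(21, L(-4))/(-25659) + 38720/3679 = (21 + (-3 - 4)²)/(-25659) + 38720/3679 = (21 + (-7)²)*(-1/25659) + 38720*(1/3679) = (21 + 49)*(-1/25659) + 38720/3679 = 70*(-1/25659) + 38720/3679 = -70/25659 + 38720/3679 = 993258950/94399461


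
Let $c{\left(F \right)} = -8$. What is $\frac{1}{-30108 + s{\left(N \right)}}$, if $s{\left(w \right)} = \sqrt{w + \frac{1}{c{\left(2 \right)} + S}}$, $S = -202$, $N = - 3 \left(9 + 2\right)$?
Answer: $- \frac{6322680}{190363256371} - \frac{i \sqrt{1455510}}{190363256371} \approx -3.3214 \cdot 10^{-5} - 6.3376 \cdot 10^{-9} i$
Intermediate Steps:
$N = -33$ ($N = \left(-3\right) 11 = -33$)
$s{\left(w \right)} = \sqrt{- \frac{1}{210} + w}$ ($s{\left(w \right)} = \sqrt{w + \frac{1}{-8 - 202}} = \sqrt{w + \frac{1}{-210}} = \sqrt{w - \frac{1}{210}} = \sqrt{- \frac{1}{210} + w}$)
$\frac{1}{-30108 + s{\left(N \right)}} = \frac{1}{-30108 + \frac{\sqrt{-210 + 44100 \left(-33\right)}}{210}} = \frac{1}{-30108 + \frac{\sqrt{-210 - 1455300}}{210}} = \frac{1}{-30108 + \frac{\sqrt{-1455510}}{210}} = \frac{1}{-30108 + \frac{i \sqrt{1455510}}{210}}$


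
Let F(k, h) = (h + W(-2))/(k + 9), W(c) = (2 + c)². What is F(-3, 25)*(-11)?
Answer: -275/6 ≈ -45.833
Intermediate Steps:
F(k, h) = h/(9 + k) (F(k, h) = (h + (2 - 2)²)/(k + 9) = (h + 0²)/(9 + k) = (h + 0)/(9 + k) = h/(9 + k))
F(-3, 25)*(-11) = (25/(9 - 3))*(-11) = (25/6)*(-11) = -275/6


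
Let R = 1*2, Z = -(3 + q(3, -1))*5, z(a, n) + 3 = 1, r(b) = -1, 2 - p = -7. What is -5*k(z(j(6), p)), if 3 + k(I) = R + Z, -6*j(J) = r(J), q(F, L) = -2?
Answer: 30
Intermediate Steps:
p = 9 (p = 2 - 1*(-7) = 2 + 7 = 9)
j(J) = ⅙ (j(J) = -⅙*(-1) = ⅙)
z(a, n) = -2 (z(a, n) = -3 + 1 = -2)
Z = -5 (Z = -(3 - 2)*5 = -5 ≈ -5.0000)
R = 2
k(I) = -6 (k(I) = -3 + (2 - 5) = -3 - 3 = -6)
-5*k(z(j(6), p)) = -5*(-6) = 30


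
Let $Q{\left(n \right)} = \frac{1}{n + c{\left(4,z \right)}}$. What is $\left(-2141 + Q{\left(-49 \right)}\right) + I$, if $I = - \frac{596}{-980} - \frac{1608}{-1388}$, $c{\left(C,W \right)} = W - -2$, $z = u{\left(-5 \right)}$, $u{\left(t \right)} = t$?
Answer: $- \frac{9457164959}{4420780} \approx -2139.3$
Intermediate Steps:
$z = -5$
$c{\left(C,W \right)} = 2 + W$ ($c{\left(C,W \right)} = W + 2 = 2 + W$)
$Q{\left(n \right)} = \frac{1}{-3 + n}$ ($Q{\left(n \right)} = \frac{1}{n + \left(2 - 5\right)} = \frac{1}{n - 3} = \frac{1}{-3 + n}$)
$I = \frac{150193}{85015}$ ($I = \left(-596\right) \left(- \frac{1}{980}\right) - - \frac{402}{347} = \frac{149}{245} + \frac{402}{347} = \frac{150193}{85015} \approx 1.7667$)
$\left(-2141 + Q{\left(-49 \right)}\right) + I = \left(-2141 + \frac{1}{-3 - 49}\right) + \frac{150193}{85015} = \left(-2141 + \frac{1}{-52}\right) + \frac{150193}{85015} = \left(-2141 - \frac{1}{52}\right) + \frac{150193}{85015} = - \frac{111333}{52} + \frac{150193}{85015} = - \frac{9457164959}{4420780}$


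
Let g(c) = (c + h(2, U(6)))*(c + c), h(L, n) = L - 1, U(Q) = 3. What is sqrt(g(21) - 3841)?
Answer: I*sqrt(2917) ≈ 54.009*I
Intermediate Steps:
h(L, n) = -1 + L
g(c) = 2*c*(1 + c) (g(c) = (c + (-1 + 2))*(c + c) = (c + 1)*(2*c) = (1 + c)*(2*c) = 2*c*(1 + c))
sqrt(g(21) - 3841) = sqrt(2*21*(1 + 21) - 3841) = sqrt(2*21*22 - 3841) = sqrt(924 - 3841) = sqrt(-2917) = I*sqrt(2917)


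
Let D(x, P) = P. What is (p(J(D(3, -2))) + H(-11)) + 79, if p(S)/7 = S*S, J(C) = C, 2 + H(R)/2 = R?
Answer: 81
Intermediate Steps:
H(R) = -4 + 2*R
p(S) = 7*S² (p(S) = 7*(S*S) = 7*S²)
(p(J(D(3, -2))) + H(-11)) + 79 = (7*(-2)² + (-4 + 2*(-11))) + 79 = (7*4 + (-4 - 22)) + 79 = (28 - 26) + 79 = 2 + 79 = 81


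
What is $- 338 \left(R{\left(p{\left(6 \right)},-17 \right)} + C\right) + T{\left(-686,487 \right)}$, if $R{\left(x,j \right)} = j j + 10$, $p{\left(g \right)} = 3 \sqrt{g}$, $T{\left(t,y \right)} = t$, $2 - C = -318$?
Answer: $-209908$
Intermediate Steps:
$C = 320$ ($C = 2 - -318 = 2 + 318 = 320$)
$R{\left(x,j \right)} = 10 + j^{2}$ ($R{\left(x,j \right)} = j^{2} + 10 = 10 + j^{2}$)
$- 338 \left(R{\left(p{\left(6 \right)},-17 \right)} + C\right) + T{\left(-686,487 \right)} = - 338 \left(\left(10 + \left(-17\right)^{2}\right) + 320\right) - 686 = - 338 \left(\left(10 + 289\right) + 320\right) - 686 = - 338 \left(299 + 320\right) - 686 = \left(-338\right) 619 - 686 = -209222 - 686 = -209908$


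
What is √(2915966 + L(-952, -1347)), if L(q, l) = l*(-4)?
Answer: √2921354 ≈ 1709.2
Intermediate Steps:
L(q, l) = -4*l
√(2915966 + L(-952, -1347)) = √(2915966 - 4*(-1347)) = √(2915966 + 5388) = √2921354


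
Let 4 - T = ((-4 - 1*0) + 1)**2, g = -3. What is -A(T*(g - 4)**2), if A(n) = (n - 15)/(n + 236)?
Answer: -260/9 ≈ -28.889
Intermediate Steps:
T = -5 (T = 4 - ((-4 - 1*0) + 1)**2 = 4 - ((-4 + 0) + 1)**2 = 4 - (-4 + 1)**2 = 4 - 1*(-3)**2 = 4 - 1*9 = 4 - 9 = -5)
A(n) = (-15 + n)/(236 + n)
-A(T*(g - 4)**2) = -(-15 - 5*(-3 - 4)**2)/(236 - 5*(-3 - 4)**2) = -(-15 - 5*(-7)**2)/(236 - 5*(-7)**2) = -(-15 - 5*49)/(236 - 5*49) = -(-15 - 245)/(236 - 245) = -(-260)/(-9) = -(-1)*(-260)/9 = -1*260/9 = -260/9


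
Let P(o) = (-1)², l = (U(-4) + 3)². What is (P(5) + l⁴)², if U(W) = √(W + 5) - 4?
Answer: 1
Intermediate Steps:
U(W) = -4 + √(5 + W) (U(W) = √(5 + W) - 4 = -4 + √(5 + W))
l = 0 (l = ((-4 + √(5 - 4)) + 3)² = ((-4 + √1) + 3)² = ((-4 + 1) + 3)² = (-3 + 3)² = 0² = 0)
P(o) = 1
(P(5) + l⁴)² = (1 + 0⁴)² = (1 + 0)² = 1² = 1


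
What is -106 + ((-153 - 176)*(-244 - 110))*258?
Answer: 30048122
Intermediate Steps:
-106 + ((-153 - 176)*(-244 - 110))*258 = -106 - 329*(-354)*258 = -106 + 116466*258 = -106 + 30048228 = 30048122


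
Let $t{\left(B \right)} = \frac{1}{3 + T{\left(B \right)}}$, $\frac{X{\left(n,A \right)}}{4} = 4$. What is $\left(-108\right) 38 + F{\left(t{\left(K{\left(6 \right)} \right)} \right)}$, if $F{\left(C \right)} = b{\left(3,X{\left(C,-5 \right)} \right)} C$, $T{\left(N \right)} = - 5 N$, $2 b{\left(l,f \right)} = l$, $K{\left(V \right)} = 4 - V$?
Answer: $- \frac{106701}{26} \approx -4103.9$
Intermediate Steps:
$X{\left(n,A \right)} = 16$ ($X{\left(n,A \right)} = 4 \cdot 4 = 16$)
$b{\left(l,f \right)} = \frac{l}{2}$
$t{\left(B \right)} = \frac{1}{3 - 5 B}$
$F{\left(C \right)} = \frac{3 C}{2}$ ($F{\left(C \right)} = \frac{1}{2} \cdot 3 C = \frac{3 C}{2}$)
$\left(-108\right) 38 + F{\left(t{\left(K{\left(6 \right)} \right)} \right)} = \left(-108\right) 38 + \frac{3 \left(- \frac{1}{-3 + 5 \left(4 - 6\right)}\right)}{2} = -4104 + \frac{3 \left(- \frac{1}{-3 + 5 \left(4 - 6\right)}\right)}{2} = -4104 + \frac{3 \left(- \frac{1}{-3 + 5 \left(-2\right)}\right)}{2} = -4104 + \frac{3 \left(- \frac{1}{-3 - 10}\right)}{2} = -4104 + \frac{3 \left(- \frac{1}{-13}\right)}{2} = -4104 + \frac{3 \left(\left(-1\right) \left(- \frac{1}{13}\right)\right)}{2} = -4104 + \frac{3}{2} \cdot \frac{1}{13} = -4104 + \frac{3}{26} = - \frac{106701}{26}$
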